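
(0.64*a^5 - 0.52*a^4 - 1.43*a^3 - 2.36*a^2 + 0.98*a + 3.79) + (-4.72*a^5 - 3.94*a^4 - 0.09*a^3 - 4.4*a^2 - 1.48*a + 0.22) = -4.08*a^5 - 4.46*a^4 - 1.52*a^3 - 6.76*a^2 - 0.5*a + 4.01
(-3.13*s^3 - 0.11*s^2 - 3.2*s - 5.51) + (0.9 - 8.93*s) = -3.13*s^3 - 0.11*s^2 - 12.13*s - 4.61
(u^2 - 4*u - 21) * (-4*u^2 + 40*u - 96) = -4*u^4 + 56*u^3 - 172*u^2 - 456*u + 2016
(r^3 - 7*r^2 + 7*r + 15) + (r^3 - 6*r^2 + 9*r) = 2*r^3 - 13*r^2 + 16*r + 15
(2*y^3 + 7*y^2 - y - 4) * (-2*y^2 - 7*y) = -4*y^5 - 28*y^4 - 47*y^3 + 15*y^2 + 28*y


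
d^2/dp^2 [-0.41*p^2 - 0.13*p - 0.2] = -0.820000000000000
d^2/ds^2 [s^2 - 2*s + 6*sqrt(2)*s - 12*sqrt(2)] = 2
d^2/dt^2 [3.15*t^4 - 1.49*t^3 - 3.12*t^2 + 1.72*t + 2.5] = 37.8*t^2 - 8.94*t - 6.24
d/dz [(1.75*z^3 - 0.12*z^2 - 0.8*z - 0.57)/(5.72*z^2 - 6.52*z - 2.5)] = (10.01*z^4 - 22.82*z^3 - 7.7666*z^2 + 7.1208*z - 1.7164)/(32.7184*z^4 - 74.5888*z^3 + 13.9104*z^2 + 32.6*z + 6.25)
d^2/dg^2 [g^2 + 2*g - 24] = 2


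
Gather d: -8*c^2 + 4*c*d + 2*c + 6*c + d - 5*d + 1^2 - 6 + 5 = -8*c^2 + 8*c + d*(4*c - 4)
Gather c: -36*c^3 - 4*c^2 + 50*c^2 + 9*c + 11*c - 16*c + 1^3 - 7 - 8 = -36*c^3 + 46*c^2 + 4*c - 14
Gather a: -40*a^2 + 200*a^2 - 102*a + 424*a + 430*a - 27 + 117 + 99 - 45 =160*a^2 + 752*a + 144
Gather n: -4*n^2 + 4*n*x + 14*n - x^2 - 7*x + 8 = -4*n^2 + n*(4*x + 14) - x^2 - 7*x + 8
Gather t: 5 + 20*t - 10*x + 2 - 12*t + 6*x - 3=8*t - 4*x + 4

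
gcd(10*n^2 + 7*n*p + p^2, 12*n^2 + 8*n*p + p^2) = 2*n + p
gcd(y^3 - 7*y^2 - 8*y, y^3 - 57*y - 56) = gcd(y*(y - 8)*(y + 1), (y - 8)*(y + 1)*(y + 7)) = y^2 - 7*y - 8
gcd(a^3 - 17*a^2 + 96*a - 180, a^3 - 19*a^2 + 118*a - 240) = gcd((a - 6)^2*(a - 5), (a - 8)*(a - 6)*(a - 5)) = a^2 - 11*a + 30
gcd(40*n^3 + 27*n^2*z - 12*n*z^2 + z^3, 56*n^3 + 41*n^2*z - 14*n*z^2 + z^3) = -8*n^2 - 7*n*z + z^2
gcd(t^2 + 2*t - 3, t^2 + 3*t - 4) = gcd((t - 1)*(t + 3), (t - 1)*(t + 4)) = t - 1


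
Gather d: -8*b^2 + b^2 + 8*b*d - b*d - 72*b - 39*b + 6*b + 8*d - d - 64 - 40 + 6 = -7*b^2 - 105*b + d*(7*b + 7) - 98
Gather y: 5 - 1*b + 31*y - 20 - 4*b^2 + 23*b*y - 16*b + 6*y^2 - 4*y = -4*b^2 - 17*b + 6*y^2 + y*(23*b + 27) - 15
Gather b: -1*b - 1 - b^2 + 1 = -b^2 - b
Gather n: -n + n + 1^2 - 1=0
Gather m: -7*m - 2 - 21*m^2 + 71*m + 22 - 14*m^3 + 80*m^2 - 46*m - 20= -14*m^3 + 59*m^2 + 18*m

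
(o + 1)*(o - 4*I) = o^2 + o - 4*I*o - 4*I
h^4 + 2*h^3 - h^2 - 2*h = h*(h - 1)*(h + 1)*(h + 2)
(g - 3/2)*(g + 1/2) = g^2 - g - 3/4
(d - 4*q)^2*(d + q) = d^3 - 7*d^2*q + 8*d*q^2 + 16*q^3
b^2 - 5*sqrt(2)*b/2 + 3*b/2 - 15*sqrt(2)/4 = (b + 3/2)*(b - 5*sqrt(2)/2)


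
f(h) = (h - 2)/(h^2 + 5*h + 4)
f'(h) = (-2*h - 5)*(h - 2)/(h^2 + 5*h + 4)^2 + 1/(h^2 + 5*h + 4) = (h^2 + 5*h - (h - 2)*(2*h + 5) + 4)/(h^2 + 5*h + 4)^2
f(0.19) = -0.36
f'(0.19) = 0.59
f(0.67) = -0.17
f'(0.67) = 0.27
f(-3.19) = 2.93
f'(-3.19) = -2.84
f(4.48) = 0.05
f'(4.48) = 0.01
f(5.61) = 0.06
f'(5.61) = 0.00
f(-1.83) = 2.13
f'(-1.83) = 1.03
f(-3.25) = 3.11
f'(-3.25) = -3.36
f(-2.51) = 2.00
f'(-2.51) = -0.46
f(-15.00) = -0.11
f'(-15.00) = -0.01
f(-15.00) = -0.11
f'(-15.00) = -0.01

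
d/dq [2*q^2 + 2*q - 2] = 4*q + 2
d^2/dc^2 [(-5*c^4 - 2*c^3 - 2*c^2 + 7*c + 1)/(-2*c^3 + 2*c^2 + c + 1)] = 2*(46*c^6 - 12*c^5 + 141*c^4 + 52*c^3 - 66*c^2 + 36*c + 10)/(8*c^9 - 24*c^8 + 12*c^7 + 4*c^6 + 18*c^5 - 6*c^4 - 7*c^3 - 9*c^2 - 3*c - 1)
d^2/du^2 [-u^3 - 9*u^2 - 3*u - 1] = -6*u - 18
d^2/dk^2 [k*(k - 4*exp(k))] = -4*k*exp(k) - 8*exp(k) + 2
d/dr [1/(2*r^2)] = -1/r^3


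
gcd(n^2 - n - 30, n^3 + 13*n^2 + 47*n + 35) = n + 5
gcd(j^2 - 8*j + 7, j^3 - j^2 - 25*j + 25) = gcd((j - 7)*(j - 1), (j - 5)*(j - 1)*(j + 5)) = j - 1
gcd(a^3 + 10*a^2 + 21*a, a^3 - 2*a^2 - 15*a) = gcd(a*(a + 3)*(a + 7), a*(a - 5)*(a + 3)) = a^2 + 3*a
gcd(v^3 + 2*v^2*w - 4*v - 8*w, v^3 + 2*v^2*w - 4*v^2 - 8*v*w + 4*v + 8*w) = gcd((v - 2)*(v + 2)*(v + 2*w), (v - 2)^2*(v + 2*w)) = v^2 + 2*v*w - 2*v - 4*w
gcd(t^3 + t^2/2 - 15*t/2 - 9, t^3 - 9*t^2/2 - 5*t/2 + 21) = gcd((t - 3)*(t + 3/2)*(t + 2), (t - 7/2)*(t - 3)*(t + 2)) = t^2 - t - 6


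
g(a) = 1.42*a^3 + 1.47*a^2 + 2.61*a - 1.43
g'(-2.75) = 26.74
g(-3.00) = -34.37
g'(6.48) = 200.54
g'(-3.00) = 32.13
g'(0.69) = 6.67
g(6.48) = 463.59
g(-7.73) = -589.65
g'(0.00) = 2.61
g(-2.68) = -25.20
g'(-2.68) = 25.33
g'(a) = 4.26*a^2 + 2.94*a + 2.61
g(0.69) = 1.54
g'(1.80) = 21.70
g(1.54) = 11.26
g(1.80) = 16.31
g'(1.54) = 17.24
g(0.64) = 1.21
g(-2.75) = -27.02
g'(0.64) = 6.24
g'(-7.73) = 234.43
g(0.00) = -1.43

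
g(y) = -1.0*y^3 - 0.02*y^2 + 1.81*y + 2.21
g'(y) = -3.0*y^2 - 0.04*y + 1.81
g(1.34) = 2.19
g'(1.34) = -3.63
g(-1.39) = 2.34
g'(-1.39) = -3.93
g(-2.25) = 9.43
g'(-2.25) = -13.29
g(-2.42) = 11.89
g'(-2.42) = -15.66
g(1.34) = 2.19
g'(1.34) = -3.63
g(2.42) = -7.70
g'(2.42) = -15.86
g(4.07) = -58.17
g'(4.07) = -48.05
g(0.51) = 3.00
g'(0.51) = 1.01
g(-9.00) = 713.30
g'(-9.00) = -240.83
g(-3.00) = 23.60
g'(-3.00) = -25.07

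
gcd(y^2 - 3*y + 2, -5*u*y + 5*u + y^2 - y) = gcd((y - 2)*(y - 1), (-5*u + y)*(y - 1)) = y - 1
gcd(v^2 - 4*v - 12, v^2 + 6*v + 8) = v + 2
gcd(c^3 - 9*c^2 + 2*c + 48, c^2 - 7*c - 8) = c - 8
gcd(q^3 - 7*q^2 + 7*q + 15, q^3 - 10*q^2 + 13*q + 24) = q^2 - 2*q - 3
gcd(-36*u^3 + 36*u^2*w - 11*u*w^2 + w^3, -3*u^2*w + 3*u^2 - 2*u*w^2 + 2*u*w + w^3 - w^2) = 3*u - w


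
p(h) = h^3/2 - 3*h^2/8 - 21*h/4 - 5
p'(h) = 3*h^2/2 - 3*h/4 - 21/4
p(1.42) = -11.78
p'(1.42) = -3.29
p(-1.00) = -0.62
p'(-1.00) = -3.00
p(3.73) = -3.85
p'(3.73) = 12.82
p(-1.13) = -0.27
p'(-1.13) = -2.49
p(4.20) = 3.38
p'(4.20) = 18.06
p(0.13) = -5.69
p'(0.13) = -5.32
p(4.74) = 14.94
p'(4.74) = 24.90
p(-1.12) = -0.29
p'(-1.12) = -2.53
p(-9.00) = -352.62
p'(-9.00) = 123.00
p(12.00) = 742.00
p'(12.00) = 201.75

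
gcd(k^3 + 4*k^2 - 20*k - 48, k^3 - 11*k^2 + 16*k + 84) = k + 2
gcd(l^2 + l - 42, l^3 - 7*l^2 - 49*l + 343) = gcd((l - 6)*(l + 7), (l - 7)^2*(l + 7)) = l + 7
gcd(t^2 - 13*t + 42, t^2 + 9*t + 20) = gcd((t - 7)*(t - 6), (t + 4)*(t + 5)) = 1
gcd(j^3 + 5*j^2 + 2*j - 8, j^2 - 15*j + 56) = 1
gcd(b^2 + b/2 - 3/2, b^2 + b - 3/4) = b + 3/2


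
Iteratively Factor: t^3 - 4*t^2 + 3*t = (t - 1)*(t^2 - 3*t) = t*(t - 1)*(t - 3)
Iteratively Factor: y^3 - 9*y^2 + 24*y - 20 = (y - 2)*(y^2 - 7*y + 10) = (y - 5)*(y - 2)*(y - 2)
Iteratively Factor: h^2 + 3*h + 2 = (h + 1)*(h + 2)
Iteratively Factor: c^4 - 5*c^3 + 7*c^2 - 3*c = (c - 3)*(c^3 - 2*c^2 + c) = (c - 3)*(c - 1)*(c^2 - c) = (c - 3)*(c - 1)^2*(c)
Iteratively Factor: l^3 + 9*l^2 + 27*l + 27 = (l + 3)*(l^2 + 6*l + 9) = (l + 3)^2*(l + 3)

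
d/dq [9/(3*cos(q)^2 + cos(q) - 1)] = 9*(6*cos(q) + 1)*sin(q)/(3*cos(q)^2 + cos(q) - 1)^2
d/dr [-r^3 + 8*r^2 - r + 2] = -3*r^2 + 16*r - 1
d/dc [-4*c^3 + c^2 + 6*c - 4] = -12*c^2 + 2*c + 6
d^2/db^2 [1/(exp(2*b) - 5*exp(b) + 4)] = ((5 - 4*exp(b))*(exp(2*b) - 5*exp(b) + 4) + 2*(2*exp(b) - 5)^2*exp(b))*exp(b)/(exp(2*b) - 5*exp(b) + 4)^3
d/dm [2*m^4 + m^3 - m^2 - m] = 8*m^3 + 3*m^2 - 2*m - 1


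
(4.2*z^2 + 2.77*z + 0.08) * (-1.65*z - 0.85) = -6.93*z^3 - 8.1405*z^2 - 2.4865*z - 0.068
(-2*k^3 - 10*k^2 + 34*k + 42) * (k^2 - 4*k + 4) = -2*k^5 - 2*k^4 + 66*k^3 - 134*k^2 - 32*k + 168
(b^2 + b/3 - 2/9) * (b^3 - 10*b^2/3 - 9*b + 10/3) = b^5 - 3*b^4 - 31*b^3/3 + 29*b^2/27 + 28*b/9 - 20/27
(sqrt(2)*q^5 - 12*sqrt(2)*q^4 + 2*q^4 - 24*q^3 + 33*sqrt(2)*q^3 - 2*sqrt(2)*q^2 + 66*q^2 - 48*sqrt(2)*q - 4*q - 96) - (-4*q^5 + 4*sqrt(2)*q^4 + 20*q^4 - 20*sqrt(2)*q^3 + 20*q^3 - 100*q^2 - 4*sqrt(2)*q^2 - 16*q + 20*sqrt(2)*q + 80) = sqrt(2)*q^5 + 4*q^5 - 16*sqrt(2)*q^4 - 18*q^4 - 44*q^3 + 53*sqrt(2)*q^3 + 2*sqrt(2)*q^2 + 166*q^2 - 68*sqrt(2)*q + 12*q - 176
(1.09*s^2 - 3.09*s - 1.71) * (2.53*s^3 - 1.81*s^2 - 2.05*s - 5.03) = 2.7577*s^5 - 9.7906*s^4 - 0.9679*s^3 + 3.9469*s^2 + 19.0482*s + 8.6013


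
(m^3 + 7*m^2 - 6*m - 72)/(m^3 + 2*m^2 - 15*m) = (m^2 + 10*m + 24)/(m*(m + 5))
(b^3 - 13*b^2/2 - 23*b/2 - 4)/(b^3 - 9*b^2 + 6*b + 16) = (b + 1/2)/(b - 2)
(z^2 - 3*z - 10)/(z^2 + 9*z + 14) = (z - 5)/(z + 7)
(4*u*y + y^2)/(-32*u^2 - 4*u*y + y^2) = y/(-8*u + y)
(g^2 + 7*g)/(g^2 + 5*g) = (g + 7)/(g + 5)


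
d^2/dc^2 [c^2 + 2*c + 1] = 2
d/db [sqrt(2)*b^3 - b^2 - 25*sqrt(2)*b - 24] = 3*sqrt(2)*b^2 - 2*b - 25*sqrt(2)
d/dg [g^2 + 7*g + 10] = 2*g + 7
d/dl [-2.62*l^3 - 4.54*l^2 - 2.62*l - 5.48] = -7.86*l^2 - 9.08*l - 2.62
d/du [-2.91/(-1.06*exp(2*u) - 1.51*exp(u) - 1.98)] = (-6.1692*exp(u) - 4.3941)*exp(u)/(1.06*exp(2*u) + 1.51*exp(u) + 1.98)^2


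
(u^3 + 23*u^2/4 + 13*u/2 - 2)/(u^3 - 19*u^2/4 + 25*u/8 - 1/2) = 2*(u^2 + 6*u + 8)/(2*u^2 - 9*u + 4)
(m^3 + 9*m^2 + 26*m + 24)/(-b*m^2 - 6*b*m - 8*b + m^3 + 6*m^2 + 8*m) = (-m - 3)/(b - m)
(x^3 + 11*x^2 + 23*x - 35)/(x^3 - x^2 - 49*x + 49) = (x + 5)/(x - 7)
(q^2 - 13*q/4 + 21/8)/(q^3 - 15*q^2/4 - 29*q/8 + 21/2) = (4*q - 7)/(4*q^2 - 9*q - 28)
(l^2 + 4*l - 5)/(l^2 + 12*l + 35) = (l - 1)/(l + 7)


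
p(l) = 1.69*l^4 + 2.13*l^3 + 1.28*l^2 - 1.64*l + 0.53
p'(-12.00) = -10793.48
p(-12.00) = 31567.73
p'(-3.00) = -134.33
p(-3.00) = 96.35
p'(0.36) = 0.43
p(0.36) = 0.23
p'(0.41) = 0.95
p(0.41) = 0.27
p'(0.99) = 13.72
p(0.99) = 3.85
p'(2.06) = 89.84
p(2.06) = 51.64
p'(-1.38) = -10.77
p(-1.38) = 5.76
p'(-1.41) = -11.50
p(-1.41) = 6.10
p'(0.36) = 0.43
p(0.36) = 0.23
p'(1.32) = 28.42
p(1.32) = 10.63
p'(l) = 6.76*l^3 + 6.39*l^2 + 2.56*l - 1.64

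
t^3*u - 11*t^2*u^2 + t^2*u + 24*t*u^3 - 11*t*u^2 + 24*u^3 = (t - 8*u)*(t - 3*u)*(t*u + u)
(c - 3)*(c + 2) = c^2 - c - 6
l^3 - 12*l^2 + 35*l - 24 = (l - 8)*(l - 3)*(l - 1)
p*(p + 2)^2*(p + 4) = p^4 + 8*p^3 + 20*p^2 + 16*p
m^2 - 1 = (m - 1)*(m + 1)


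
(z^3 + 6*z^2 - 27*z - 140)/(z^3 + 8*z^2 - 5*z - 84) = (z - 5)/(z - 3)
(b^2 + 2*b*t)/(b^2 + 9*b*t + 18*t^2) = b*(b + 2*t)/(b^2 + 9*b*t + 18*t^2)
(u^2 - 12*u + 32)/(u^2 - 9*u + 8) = (u - 4)/(u - 1)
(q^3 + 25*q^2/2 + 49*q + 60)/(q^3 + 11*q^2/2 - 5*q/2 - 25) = (q^2 + 10*q + 24)/(q^2 + 3*q - 10)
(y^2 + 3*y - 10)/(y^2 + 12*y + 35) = (y - 2)/(y + 7)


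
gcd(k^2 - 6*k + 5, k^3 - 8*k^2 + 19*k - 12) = k - 1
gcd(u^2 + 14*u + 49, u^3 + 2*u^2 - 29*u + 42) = u + 7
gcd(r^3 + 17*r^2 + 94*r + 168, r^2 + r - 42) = r + 7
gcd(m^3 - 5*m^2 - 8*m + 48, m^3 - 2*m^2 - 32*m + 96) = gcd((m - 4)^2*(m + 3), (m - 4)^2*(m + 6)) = m^2 - 8*m + 16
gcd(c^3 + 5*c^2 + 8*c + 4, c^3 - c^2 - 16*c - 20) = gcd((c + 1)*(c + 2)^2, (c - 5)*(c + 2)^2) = c^2 + 4*c + 4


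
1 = 1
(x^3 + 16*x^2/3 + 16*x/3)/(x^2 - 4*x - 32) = x*(3*x + 4)/(3*(x - 8))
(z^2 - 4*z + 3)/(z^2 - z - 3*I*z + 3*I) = (z - 3)/(z - 3*I)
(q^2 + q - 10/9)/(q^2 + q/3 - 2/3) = (q + 5/3)/(q + 1)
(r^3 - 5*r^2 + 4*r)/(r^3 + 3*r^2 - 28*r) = (r - 1)/(r + 7)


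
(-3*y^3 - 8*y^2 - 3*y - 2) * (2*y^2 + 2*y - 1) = -6*y^5 - 22*y^4 - 19*y^3 - 2*y^2 - y + 2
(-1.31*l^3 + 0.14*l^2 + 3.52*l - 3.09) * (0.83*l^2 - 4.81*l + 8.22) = -1.0873*l^5 + 6.4173*l^4 - 8.52*l^3 - 18.3451*l^2 + 43.7973*l - 25.3998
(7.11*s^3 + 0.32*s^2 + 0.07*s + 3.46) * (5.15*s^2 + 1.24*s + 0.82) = 36.6165*s^5 + 10.4644*s^4 + 6.5875*s^3 + 18.1682*s^2 + 4.3478*s + 2.8372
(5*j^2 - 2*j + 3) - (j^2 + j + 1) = 4*j^2 - 3*j + 2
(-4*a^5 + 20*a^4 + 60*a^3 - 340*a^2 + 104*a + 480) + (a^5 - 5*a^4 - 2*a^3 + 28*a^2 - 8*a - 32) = -3*a^5 + 15*a^4 + 58*a^3 - 312*a^2 + 96*a + 448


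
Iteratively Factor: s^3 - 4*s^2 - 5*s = (s + 1)*(s^2 - 5*s) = (s - 5)*(s + 1)*(s)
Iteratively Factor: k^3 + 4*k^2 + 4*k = (k + 2)*(k^2 + 2*k) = k*(k + 2)*(k + 2)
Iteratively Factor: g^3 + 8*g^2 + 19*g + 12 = (g + 3)*(g^2 + 5*g + 4) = (g + 1)*(g + 3)*(g + 4)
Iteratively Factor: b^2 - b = (b)*(b - 1)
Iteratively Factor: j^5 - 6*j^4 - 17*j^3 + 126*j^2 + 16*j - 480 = (j + 2)*(j^4 - 8*j^3 - j^2 + 128*j - 240) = (j - 5)*(j + 2)*(j^3 - 3*j^2 - 16*j + 48) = (j - 5)*(j - 3)*(j + 2)*(j^2 - 16) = (j - 5)*(j - 4)*(j - 3)*(j + 2)*(j + 4)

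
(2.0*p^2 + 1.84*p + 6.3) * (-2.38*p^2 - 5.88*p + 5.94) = -4.76*p^4 - 16.1392*p^3 - 13.9332*p^2 - 26.1144*p + 37.422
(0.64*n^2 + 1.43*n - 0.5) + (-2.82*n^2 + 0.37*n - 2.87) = -2.18*n^2 + 1.8*n - 3.37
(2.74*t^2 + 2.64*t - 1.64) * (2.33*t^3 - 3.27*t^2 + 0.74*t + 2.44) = 6.3842*t^5 - 2.8086*t^4 - 10.4264*t^3 + 14.002*t^2 + 5.228*t - 4.0016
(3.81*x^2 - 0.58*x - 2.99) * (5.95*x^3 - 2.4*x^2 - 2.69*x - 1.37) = 22.6695*x^5 - 12.595*x^4 - 26.6474*x^3 + 3.5165*x^2 + 8.8377*x + 4.0963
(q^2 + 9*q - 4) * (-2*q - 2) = -2*q^3 - 20*q^2 - 10*q + 8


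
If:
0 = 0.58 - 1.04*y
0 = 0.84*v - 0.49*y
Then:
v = 0.33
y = 0.56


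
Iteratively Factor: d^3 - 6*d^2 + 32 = (d - 4)*(d^2 - 2*d - 8) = (d - 4)^2*(d + 2)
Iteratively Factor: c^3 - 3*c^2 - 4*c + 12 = (c - 3)*(c^2 - 4) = (c - 3)*(c + 2)*(c - 2)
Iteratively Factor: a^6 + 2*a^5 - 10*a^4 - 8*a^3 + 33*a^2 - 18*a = (a)*(a^5 + 2*a^4 - 10*a^3 - 8*a^2 + 33*a - 18) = a*(a + 3)*(a^4 - a^3 - 7*a^2 + 13*a - 6) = a*(a - 2)*(a + 3)*(a^3 + a^2 - 5*a + 3) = a*(a - 2)*(a - 1)*(a + 3)*(a^2 + 2*a - 3) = a*(a - 2)*(a - 1)^2*(a + 3)*(a + 3)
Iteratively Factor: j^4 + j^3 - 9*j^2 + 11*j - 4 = (j + 4)*(j^3 - 3*j^2 + 3*j - 1) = (j - 1)*(j + 4)*(j^2 - 2*j + 1) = (j - 1)^2*(j + 4)*(j - 1)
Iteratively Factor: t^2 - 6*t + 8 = (t - 2)*(t - 4)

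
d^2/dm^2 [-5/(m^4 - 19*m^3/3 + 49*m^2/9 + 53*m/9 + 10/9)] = 270*(-30*m^4 + 305*m^3 - 1069*m^2 + 1471*m - 773)/(81*m^10 - 1593*m^9 + 12123*m^8 - 43809*m^7 + 70273*m^6 - 18039*m^5 - 59199*m^4 + 15077*m^3 + 30570*m^2 + 9900*m + 1000)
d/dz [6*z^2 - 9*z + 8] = 12*z - 9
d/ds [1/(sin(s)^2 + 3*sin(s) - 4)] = -(2*sin(s) + 3)*cos(s)/(sin(s)^2 + 3*sin(s) - 4)^2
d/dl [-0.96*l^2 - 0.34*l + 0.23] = -1.92*l - 0.34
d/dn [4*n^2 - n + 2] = 8*n - 1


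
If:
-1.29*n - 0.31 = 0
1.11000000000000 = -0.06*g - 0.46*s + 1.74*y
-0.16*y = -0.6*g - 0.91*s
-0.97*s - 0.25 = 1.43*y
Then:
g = 1.51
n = -0.24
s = -0.92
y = 0.45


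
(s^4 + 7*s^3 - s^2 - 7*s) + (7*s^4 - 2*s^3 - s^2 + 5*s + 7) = 8*s^4 + 5*s^3 - 2*s^2 - 2*s + 7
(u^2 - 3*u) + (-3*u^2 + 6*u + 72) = -2*u^2 + 3*u + 72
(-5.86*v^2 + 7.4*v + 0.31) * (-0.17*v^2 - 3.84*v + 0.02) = 0.9962*v^4 + 21.2444*v^3 - 28.5859*v^2 - 1.0424*v + 0.0062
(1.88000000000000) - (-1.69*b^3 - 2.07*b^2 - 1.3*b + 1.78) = 1.69*b^3 + 2.07*b^2 + 1.3*b + 0.0999999999999999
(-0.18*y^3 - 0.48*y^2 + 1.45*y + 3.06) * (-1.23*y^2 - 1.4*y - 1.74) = 0.2214*y^5 + 0.8424*y^4 - 0.7983*y^3 - 4.9586*y^2 - 6.807*y - 5.3244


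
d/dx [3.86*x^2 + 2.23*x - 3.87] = 7.72*x + 2.23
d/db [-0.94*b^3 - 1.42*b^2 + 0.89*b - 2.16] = -2.82*b^2 - 2.84*b + 0.89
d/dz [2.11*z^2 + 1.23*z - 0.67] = 4.22*z + 1.23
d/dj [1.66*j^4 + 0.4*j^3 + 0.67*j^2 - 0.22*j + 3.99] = 6.64*j^3 + 1.2*j^2 + 1.34*j - 0.22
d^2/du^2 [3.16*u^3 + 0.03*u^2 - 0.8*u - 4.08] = 18.96*u + 0.06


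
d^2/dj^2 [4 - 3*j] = 0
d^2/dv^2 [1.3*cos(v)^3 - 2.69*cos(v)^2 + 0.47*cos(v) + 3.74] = -1.445*cos(v) + 5.38*cos(2*v) - 2.925*cos(3*v)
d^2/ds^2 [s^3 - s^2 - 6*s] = 6*s - 2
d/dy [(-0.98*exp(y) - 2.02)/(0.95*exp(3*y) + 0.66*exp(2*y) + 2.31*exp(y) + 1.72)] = (1.862*exp(3*y) + 6.4038*exp(2*y) + 2.6664*exp(y) + 2.9806)*exp(y)/(0.9025*exp(6*y) + 1.254*exp(5*y) + 4.8246*exp(4*y) + 6.3172*exp(3*y) + 7.6065*exp(2*y) + 7.9464*exp(y) + 2.9584)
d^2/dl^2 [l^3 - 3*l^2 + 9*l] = 6*l - 6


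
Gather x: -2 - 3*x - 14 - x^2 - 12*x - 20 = -x^2 - 15*x - 36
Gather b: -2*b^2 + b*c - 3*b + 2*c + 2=-2*b^2 + b*(c - 3) + 2*c + 2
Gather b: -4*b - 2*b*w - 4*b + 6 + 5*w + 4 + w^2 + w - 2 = b*(-2*w - 8) + w^2 + 6*w + 8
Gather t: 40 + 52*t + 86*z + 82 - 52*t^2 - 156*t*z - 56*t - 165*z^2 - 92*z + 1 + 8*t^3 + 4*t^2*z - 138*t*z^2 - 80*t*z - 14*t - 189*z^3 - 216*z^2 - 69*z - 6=8*t^3 + t^2*(4*z - 52) + t*(-138*z^2 - 236*z - 18) - 189*z^3 - 381*z^2 - 75*z + 117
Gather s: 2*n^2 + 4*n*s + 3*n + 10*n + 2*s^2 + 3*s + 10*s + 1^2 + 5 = 2*n^2 + 13*n + 2*s^2 + s*(4*n + 13) + 6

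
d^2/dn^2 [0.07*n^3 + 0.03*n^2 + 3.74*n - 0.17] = 0.42*n + 0.06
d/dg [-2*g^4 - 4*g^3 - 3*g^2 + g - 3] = -8*g^3 - 12*g^2 - 6*g + 1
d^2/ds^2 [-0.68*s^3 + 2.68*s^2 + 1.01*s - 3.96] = 5.36 - 4.08*s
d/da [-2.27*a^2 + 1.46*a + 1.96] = 1.46 - 4.54*a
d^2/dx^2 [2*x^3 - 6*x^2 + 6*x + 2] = 12*x - 12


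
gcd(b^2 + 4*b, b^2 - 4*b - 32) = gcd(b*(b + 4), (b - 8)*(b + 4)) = b + 4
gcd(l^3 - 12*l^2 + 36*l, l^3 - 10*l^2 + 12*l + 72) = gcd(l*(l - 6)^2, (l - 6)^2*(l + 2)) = l^2 - 12*l + 36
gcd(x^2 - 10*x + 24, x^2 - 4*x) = x - 4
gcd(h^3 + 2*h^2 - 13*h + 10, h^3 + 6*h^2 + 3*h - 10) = h^2 + 4*h - 5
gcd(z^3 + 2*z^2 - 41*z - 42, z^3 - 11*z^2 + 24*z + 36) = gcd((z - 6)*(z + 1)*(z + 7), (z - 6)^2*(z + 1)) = z^2 - 5*z - 6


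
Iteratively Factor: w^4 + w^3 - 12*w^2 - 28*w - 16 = (w + 1)*(w^3 - 12*w - 16) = (w + 1)*(w + 2)*(w^2 - 2*w - 8) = (w - 4)*(w + 1)*(w + 2)*(w + 2)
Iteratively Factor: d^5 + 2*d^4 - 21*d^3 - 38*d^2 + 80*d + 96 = (d - 4)*(d^4 + 6*d^3 + 3*d^2 - 26*d - 24) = (d - 4)*(d - 2)*(d^3 + 8*d^2 + 19*d + 12) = (d - 4)*(d - 2)*(d + 1)*(d^2 + 7*d + 12) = (d - 4)*(d - 2)*(d + 1)*(d + 3)*(d + 4)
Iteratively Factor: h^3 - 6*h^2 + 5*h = (h)*(h^2 - 6*h + 5) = h*(h - 5)*(h - 1)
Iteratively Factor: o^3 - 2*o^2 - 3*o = (o + 1)*(o^2 - 3*o) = (o - 3)*(o + 1)*(o)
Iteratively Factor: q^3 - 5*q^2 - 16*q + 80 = (q - 4)*(q^2 - q - 20) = (q - 5)*(q - 4)*(q + 4)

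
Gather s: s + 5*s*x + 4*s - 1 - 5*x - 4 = s*(5*x + 5) - 5*x - 5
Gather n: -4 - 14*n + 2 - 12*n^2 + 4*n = -12*n^2 - 10*n - 2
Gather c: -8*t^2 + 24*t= -8*t^2 + 24*t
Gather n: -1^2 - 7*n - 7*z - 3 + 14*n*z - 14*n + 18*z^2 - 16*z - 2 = n*(14*z - 21) + 18*z^2 - 23*z - 6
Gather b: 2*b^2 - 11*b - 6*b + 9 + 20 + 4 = 2*b^2 - 17*b + 33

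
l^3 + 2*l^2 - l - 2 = (l - 1)*(l + 1)*(l + 2)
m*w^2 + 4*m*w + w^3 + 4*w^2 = w*(m + w)*(w + 4)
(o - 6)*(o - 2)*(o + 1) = o^3 - 7*o^2 + 4*o + 12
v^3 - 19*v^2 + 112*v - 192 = (v - 8)^2*(v - 3)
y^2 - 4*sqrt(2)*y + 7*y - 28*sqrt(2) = (y + 7)*(y - 4*sqrt(2))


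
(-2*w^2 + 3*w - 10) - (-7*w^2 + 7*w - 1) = 5*w^2 - 4*w - 9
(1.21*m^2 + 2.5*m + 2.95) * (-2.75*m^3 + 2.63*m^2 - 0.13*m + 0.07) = -3.3275*m^5 - 3.6927*m^4 - 1.6948*m^3 + 7.5182*m^2 - 0.2085*m + 0.2065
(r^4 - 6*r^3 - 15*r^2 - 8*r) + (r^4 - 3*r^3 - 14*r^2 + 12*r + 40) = 2*r^4 - 9*r^3 - 29*r^2 + 4*r + 40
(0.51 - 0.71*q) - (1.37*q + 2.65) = -2.08*q - 2.14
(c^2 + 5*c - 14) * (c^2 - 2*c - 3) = c^4 + 3*c^3 - 27*c^2 + 13*c + 42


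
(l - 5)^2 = l^2 - 10*l + 25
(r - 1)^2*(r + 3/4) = r^3 - 5*r^2/4 - r/2 + 3/4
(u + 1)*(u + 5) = u^2 + 6*u + 5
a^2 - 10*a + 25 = (a - 5)^2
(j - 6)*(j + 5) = j^2 - j - 30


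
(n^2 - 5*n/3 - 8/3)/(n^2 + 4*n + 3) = (n - 8/3)/(n + 3)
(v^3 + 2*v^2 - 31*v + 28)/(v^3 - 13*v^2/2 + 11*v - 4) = 2*(v^2 + 6*v - 7)/(2*v^2 - 5*v + 2)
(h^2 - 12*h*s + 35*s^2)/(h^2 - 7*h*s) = (h - 5*s)/h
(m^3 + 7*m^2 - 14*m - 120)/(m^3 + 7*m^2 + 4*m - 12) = (m^2 + m - 20)/(m^2 + m - 2)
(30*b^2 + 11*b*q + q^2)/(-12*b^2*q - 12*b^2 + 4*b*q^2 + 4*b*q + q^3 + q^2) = (5*b + q)/(-2*b*q - 2*b + q^2 + q)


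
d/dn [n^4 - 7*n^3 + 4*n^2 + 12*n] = 4*n^3 - 21*n^2 + 8*n + 12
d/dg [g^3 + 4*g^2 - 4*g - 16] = 3*g^2 + 8*g - 4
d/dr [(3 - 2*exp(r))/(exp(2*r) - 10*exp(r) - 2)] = 2*((exp(r) - 5)*(2*exp(r) - 3) - exp(2*r) + 10*exp(r) + 2)*exp(r)/(-exp(2*r) + 10*exp(r) + 2)^2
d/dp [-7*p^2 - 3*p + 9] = -14*p - 3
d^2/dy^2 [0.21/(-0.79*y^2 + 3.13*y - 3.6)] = (0.262122*y^2 - 1.038534*y - 0.21*(1.58*y - 3.13)*(3.16*y - 6.26) + 1.19448)/(0.79*y^2 - 3.13*y + 3.6)^3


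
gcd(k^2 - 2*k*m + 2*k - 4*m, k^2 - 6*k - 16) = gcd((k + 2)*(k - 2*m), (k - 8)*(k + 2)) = k + 2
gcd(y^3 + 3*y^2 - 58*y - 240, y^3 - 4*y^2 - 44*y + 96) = y^2 - 2*y - 48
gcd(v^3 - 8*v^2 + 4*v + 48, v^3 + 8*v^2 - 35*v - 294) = v - 6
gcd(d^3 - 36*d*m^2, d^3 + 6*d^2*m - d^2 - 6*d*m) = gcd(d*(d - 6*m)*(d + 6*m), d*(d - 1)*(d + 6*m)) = d^2 + 6*d*m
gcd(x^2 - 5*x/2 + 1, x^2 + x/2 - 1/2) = x - 1/2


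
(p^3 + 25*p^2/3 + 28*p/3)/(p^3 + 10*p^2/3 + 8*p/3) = (p + 7)/(p + 2)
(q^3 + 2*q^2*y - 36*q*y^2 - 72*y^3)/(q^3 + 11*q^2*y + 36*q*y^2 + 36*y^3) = (q - 6*y)/(q + 3*y)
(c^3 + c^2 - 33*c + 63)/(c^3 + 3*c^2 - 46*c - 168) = (c^3 + c^2 - 33*c + 63)/(c^3 + 3*c^2 - 46*c - 168)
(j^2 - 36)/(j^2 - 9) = (j^2 - 36)/(j^2 - 9)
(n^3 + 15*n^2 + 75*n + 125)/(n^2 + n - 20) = (n^2 + 10*n + 25)/(n - 4)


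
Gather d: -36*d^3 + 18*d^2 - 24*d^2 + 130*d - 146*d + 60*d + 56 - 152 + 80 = -36*d^3 - 6*d^2 + 44*d - 16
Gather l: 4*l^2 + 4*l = 4*l^2 + 4*l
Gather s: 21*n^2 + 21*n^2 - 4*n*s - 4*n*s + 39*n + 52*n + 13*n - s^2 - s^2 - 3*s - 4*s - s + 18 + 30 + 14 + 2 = 42*n^2 + 104*n - 2*s^2 + s*(-8*n - 8) + 64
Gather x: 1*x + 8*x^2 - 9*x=8*x^2 - 8*x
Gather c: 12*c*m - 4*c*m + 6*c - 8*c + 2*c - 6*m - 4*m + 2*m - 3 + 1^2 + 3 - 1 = 8*c*m - 8*m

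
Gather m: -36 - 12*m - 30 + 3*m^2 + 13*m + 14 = 3*m^2 + m - 52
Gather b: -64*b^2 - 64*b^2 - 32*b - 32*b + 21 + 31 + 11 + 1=-128*b^2 - 64*b + 64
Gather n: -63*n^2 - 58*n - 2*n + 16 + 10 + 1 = -63*n^2 - 60*n + 27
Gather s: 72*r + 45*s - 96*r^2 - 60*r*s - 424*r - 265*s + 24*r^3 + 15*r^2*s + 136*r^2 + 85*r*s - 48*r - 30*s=24*r^3 + 40*r^2 - 400*r + s*(15*r^2 + 25*r - 250)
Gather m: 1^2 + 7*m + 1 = 7*m + 2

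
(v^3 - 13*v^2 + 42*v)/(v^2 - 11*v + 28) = v*(v - 6)/(v - 4)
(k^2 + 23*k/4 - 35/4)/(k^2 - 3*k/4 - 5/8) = 2*(k + 7)/(2*k + 1)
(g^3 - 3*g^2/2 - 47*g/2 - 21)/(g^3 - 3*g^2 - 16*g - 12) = (g + 7/2)/(g + 2)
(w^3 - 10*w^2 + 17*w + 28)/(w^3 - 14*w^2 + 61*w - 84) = (w + 1)/(w - 3)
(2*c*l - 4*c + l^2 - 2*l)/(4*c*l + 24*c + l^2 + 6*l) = (2*c*l - 4*c + l^2 - 2*l)/(4*c*l + 24*c + l^2 + 6*l)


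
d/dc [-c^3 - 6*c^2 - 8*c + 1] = -3*c^2 - 12*c - 8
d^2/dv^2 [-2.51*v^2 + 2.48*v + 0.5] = -5.02000000000000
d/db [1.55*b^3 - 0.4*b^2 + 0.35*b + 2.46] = 4.65*b^2 - 0.8*b + 0.35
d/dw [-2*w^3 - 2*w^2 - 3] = 2*w*(-3*w - 2)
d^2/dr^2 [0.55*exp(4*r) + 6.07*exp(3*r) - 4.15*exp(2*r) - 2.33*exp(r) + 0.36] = (8.8*exp(3*r) + 54.63*exp(2*r) - 16.6*exp(r) - 2.33)*exp(r)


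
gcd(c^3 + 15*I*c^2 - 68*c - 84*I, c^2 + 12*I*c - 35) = c + 7*I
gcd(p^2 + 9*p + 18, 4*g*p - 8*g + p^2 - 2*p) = 1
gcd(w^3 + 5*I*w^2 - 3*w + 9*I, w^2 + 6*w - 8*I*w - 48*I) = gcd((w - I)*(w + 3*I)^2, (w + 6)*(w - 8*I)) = 1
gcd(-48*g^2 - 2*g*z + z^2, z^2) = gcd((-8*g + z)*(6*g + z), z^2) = 1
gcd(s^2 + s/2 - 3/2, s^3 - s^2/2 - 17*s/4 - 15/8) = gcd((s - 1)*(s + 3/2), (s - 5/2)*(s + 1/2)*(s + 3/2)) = s + 3/2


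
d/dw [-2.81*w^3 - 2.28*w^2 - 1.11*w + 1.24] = -8.43*w^2 - 4.56*w - 1.11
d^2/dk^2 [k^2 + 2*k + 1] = 2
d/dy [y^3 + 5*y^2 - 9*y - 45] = 3*y^2 + 10*y - 9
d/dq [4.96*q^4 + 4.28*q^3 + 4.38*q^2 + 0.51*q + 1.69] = 19.84*q^3 + 12.84*q^2 + 8.76*q + 0.51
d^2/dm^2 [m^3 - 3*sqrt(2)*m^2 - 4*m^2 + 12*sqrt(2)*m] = 6*m - 6*sqrt(2) - 8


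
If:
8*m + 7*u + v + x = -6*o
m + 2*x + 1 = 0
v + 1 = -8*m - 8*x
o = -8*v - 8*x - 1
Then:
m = -2*x - 1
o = -72*x - 57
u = 439*x/7 + 49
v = 8*x + 7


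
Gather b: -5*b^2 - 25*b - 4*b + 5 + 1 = -5*b^2 - 29*b + 6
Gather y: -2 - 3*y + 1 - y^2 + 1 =-y^2 - 3*y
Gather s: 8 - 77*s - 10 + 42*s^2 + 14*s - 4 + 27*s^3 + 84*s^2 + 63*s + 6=27*s^3 + 126*s^2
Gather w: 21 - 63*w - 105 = -63*w - 84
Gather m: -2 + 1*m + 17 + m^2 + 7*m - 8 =m^2 + 8*m + 7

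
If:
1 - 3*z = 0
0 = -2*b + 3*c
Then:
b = 3*c/2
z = 1/3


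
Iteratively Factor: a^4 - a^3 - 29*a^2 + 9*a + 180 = (a - 3)*(a^3 + 2*a^2 - 23*a - 60) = (a - 5)*(a - 3)*(a^2 + 7*a + 12) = (a - 5)*(a - 3)*(a + 4)*(a + 3)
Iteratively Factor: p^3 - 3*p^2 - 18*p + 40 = (p - 5)*(p^2 + 2*p - 8) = (p - 5)*(p + 4)*(p - 2)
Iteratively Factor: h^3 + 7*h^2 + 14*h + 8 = (h + 4)*(h^2 + 3*h + 2) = (h + 1)*(h + 4)*(h + 2)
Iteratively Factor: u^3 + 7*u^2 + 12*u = (u)*(u^2 + 7*u + 12) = u*(u + 4)*(u + 3)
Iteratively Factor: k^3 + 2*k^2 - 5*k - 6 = (k + 3)*(k^2 - k - 2) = (k + 1)*(k + 3)*(k - 2)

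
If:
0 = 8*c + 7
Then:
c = -7/8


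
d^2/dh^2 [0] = 0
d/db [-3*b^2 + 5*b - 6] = 5 - 6*b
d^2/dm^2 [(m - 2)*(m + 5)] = 2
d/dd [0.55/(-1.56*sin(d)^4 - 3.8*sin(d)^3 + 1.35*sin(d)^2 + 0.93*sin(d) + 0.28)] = (3.432*sin(d)^3 + 6.27*sin(d)^2 - 1.485*sin(d) - 0.5115)*cos(d)/(-1.56*sin(d)^4 - 3.8*sin(d)^3 + 1.35*sin(d)^2 + 0.93*sin(d) + 0.28)^2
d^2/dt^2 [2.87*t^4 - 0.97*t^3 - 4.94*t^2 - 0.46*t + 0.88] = 34.44*t^2 - 5.82*t - 9.88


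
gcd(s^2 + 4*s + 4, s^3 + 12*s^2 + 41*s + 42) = s + 2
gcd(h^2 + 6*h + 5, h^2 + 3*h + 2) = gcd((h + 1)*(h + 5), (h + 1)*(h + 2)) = h + 1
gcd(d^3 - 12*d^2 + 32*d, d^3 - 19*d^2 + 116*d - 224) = d^2 - 12*d + 32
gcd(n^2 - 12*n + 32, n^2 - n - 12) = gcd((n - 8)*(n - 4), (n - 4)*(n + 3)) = n - 4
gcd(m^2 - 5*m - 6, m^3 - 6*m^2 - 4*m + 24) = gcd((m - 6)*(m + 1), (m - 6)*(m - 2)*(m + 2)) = m - 6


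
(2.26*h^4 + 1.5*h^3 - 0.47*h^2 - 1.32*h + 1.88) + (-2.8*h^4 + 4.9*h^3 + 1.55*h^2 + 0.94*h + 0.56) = -0.54*h^4 + 6.4*h^3 + 1.08*h^2 - 0.38*h + 2.44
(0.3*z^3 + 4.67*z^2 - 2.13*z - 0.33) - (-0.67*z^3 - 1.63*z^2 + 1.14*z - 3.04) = 0.97*z^3 + 6.3*z^2 - 3.27*z + 2.71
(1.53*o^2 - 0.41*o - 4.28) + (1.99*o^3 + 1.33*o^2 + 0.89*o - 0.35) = 1.99*o^3 + 2.86*o^2 + 0.48*o - 4.63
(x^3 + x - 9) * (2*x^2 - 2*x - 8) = 2*x^5 - 2*x^4 - 6*x^3 - 20*x^2 + 10*x + 72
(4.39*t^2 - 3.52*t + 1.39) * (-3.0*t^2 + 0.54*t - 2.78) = -13.17*t^4 + 12.9306*t^3 - 18.275*t^2 + 10.5362*t - 3.8642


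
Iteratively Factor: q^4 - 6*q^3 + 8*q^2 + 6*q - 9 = (q - 3)*(q^3 - 3*q^2 - q + 3) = (q - 3)*(q - 1)*(q^2 - 2*q - 3) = (q - 3)*(q - 1)*(q + 1)*(q - 3)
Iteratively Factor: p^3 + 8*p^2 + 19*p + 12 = (p + 3)*(p^2 + 5*p + 4) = (p + 3)*(p + 4)*(p + 1)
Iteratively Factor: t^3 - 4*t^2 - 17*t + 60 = (t + 4)*(t^2 - 8*t + 15) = (t - 3)*(t + 4)*(t - 5)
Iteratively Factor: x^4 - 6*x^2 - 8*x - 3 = (x + 1)*(x^3 - x^2 - 5*x - 3) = (x + 1)^2*(x^2 - 2*x - 3) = (x + 1)^3*(x - 3)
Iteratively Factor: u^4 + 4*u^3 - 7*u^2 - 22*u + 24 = (u + 4)*(u^3 - 7*u + 6) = (u + 3)*(u + 4)*(u^2 - 3*u + 2) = (u - 1)*(u + 3)*(u + 4)*(u - 2)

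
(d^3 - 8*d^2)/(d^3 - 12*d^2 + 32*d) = d/(d - 4)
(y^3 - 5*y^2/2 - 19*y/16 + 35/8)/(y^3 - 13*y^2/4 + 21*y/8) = (4*y^2 - 3*y - 10)/(2*y*(2*y - 3))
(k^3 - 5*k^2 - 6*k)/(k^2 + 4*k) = (k^2 - 5*k - 6)/(k + 4)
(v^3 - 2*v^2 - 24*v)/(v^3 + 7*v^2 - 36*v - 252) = v*(v + 4)/(v^2 + 13*v + 42)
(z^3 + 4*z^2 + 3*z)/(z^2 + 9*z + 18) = z*(z + 1)/(z + 6)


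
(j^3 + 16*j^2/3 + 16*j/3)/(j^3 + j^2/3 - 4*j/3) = (j + 4)/(j - 1)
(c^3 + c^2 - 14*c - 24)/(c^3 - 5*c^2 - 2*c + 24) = (c + 3)/(c - 3)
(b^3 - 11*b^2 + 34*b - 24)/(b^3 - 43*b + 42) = (b - 4)/(b + 7)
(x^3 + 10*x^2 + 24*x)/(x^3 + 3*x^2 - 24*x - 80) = x*(x + 6)/(x^2 - x - 20)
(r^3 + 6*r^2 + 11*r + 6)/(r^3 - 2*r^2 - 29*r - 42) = (r + 1)/(r - 7)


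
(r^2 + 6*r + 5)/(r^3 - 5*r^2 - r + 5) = (r + 5)/(r^2 - 6*r + 5)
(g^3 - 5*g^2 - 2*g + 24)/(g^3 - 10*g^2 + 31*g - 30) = (g^2 - 2*g - 8)/(g^2 - 7*g + 10)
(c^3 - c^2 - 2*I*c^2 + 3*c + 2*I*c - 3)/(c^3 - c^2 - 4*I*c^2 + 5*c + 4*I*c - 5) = (c - 3*I)/(c - 5*I)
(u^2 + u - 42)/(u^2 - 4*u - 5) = (-u^2 - u + 42)/(-u^2 + 4*u + 5)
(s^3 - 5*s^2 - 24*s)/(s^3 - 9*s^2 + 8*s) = (s + 3)/(s - 1)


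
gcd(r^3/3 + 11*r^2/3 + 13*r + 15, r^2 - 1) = 1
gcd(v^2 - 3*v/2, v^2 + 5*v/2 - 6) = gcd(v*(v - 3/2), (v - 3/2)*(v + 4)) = v - 3/2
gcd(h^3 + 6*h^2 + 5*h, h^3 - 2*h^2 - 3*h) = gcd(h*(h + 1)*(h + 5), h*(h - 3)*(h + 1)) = h^2 + h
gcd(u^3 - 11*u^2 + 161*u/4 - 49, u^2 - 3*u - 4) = u - 4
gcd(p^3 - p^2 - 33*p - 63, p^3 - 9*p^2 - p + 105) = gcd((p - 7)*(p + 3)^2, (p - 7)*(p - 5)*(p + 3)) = p^2 - 4*p - 21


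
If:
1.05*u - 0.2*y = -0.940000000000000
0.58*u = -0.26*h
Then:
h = 1.9970695970696 - 0.424908424908425*y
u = 0.19047619047619*y - 0.895238095238095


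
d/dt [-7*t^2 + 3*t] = 3 - 14*t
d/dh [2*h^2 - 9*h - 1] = 4*h - 9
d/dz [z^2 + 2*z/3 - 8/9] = 2*z + 2/3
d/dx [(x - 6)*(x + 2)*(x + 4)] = 3*x^2 - 28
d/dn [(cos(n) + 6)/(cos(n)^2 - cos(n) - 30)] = (cos(n)^2 + 12*cos(n) + 24)*sin(n)/(sin(n)^2 + cos(n) + 29)^2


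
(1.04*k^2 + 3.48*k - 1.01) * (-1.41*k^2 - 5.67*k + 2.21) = -1.4664*k^4 - 10.8036*k^3 - 16.0091*k^2 + 13.4175*k - 2.2321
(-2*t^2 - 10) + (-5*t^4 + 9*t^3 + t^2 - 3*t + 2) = -5*t^4 + 9*t^3 - t^2 - 3*t - 8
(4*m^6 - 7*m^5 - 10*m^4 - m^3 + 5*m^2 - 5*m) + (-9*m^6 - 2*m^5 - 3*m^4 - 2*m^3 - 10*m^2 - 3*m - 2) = -5*m^6 - 9*m^5 - 13*m^4 - 3*m^3 - 5*m^2 - 8*m - 2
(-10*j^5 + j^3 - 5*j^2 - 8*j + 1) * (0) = 0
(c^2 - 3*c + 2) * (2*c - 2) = 2*c^3 - 8*c^2 + 10*c - 4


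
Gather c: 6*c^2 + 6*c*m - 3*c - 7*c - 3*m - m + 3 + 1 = 6*c^2 + c*(6*m - 10) - 4*m + 4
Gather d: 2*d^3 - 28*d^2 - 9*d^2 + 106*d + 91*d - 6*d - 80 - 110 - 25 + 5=2*d^3 - 37*d^2 + 191*d - 210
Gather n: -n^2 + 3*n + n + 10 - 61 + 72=-n^2 + 4*n + 21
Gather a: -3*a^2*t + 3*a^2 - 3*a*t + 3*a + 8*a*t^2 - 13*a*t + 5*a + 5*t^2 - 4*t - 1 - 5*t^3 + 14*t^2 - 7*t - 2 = a^2*(3 - 3*t) + a*(8*t^2 - 16*t + 8) - 5*t^3 + 19*t^2 - 11*t - 3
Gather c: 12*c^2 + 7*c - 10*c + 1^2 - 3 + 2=12*c^2 - 3*c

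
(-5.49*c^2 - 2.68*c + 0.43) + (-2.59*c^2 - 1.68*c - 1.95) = -8.08*c^2 - 4.36*c - 1.52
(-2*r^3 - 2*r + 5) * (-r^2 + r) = 2*r^5 - 2*r^4 + 2*r^3 - 7*r^2 + 5*r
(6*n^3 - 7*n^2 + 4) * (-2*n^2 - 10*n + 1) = -12*n^5 - 46*n^4 + 76*n^3 - 15*n^2 - 40*n + 4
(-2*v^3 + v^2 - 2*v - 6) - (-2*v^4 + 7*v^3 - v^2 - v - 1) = 2*v^4 - 9*v^3 + 2*v^2 - v - 5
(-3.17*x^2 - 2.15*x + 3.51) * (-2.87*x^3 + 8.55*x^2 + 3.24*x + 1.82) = 9.0979*x^5 - 20.933*x^4 - 38.727*x^3 + 17.2751*x^2 + 7.4594*x + 6.3882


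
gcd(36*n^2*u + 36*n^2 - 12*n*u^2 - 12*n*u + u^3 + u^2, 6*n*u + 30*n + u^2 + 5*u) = 1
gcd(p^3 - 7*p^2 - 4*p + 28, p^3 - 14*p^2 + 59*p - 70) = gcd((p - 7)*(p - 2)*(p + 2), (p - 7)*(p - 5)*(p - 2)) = p^2 - 9*p + 14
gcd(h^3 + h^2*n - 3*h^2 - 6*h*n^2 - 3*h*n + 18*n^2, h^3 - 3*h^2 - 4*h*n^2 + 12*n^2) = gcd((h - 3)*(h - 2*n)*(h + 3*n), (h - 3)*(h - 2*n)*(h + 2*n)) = h^2 - 2*h*n - 3*h + 6*n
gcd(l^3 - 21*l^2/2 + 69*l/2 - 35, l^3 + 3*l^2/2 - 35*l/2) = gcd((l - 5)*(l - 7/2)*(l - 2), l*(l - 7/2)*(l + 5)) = l - 7/2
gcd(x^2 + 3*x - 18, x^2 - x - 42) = x + 6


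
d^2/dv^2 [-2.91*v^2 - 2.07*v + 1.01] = -5.82000000000000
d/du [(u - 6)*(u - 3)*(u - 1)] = 3*u^2 - 20*u + 27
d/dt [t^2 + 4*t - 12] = 2*t + 4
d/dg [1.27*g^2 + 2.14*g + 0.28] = 2.54*g + 2.14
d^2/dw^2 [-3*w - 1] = 0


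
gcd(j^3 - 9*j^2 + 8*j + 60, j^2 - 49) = 1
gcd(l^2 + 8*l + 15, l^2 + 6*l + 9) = l + 3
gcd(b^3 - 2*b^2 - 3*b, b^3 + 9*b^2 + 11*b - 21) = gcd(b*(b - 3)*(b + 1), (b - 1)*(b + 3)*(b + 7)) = 1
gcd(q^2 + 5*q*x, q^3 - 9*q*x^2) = q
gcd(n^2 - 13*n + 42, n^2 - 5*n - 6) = n - 6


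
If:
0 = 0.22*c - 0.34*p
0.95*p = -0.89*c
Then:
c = 0.00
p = 0.00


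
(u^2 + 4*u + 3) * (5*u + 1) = 5*u^3 + 21*u^2 + 19*u + 3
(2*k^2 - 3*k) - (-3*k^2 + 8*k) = 5*k^2 - 11*k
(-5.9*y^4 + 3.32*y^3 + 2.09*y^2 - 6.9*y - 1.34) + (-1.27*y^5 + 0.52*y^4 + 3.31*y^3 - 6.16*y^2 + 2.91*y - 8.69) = -1.27*y^5 - 5.38*y^4 + 6.63*y^3 - 4.07*y^2 - 3.99*y - 10.03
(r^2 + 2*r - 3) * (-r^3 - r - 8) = -r^5 - 2*r^4 + 2*r^3 - 10*r^2 - 13*r + 24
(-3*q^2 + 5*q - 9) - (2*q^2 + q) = -5*q^2 + 4*q - 9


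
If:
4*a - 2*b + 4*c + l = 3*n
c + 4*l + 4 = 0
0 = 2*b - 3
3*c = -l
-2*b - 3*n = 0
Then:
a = -1/11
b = 3/2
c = 4/11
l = -12/11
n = -1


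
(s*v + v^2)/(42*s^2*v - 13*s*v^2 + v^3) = (s + v)/(42*s^2 - 13*s*v + v^2)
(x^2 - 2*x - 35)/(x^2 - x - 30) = (x - 7)/(x - 6)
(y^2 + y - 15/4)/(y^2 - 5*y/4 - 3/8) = 2*(2*y + 5)/(4*y + 1)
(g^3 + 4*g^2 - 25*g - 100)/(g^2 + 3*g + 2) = (g^3 + 4*g^2 - 25*g - 100)/(g^2 + 3*g + 2)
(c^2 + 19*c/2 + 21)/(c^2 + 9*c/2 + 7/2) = (c + 6)/(c + 1)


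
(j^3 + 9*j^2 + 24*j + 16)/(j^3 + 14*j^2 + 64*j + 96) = (j + 1)/(j + 6)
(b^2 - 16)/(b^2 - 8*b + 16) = (b + 4)/(b - 4)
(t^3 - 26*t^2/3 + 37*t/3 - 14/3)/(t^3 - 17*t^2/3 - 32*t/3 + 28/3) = (t - 1)/(t + 2)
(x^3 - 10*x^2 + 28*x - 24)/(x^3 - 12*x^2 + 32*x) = (x^3 - 10*x^2 + 28*x - 24)/(x*(x^2 - 12*x + 32))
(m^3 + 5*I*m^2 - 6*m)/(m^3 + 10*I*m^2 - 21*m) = (m + 2*I)/(m + 7*I)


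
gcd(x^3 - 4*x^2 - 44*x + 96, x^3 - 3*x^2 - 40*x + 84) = x^2 + 4*x - 12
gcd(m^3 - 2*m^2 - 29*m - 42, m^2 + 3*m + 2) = m + 2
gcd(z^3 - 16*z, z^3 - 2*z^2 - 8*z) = z^2 - 4*z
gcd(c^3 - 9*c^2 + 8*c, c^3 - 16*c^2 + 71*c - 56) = c^2 - 9*c + 8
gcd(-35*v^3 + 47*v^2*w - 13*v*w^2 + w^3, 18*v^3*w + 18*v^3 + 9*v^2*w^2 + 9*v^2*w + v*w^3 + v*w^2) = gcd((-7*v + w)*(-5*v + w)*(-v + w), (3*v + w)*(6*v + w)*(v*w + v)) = 1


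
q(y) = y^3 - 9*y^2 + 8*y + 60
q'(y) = 3*y^2 - 18*y + 8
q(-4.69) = -278.65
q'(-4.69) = 158.41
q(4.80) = 1.63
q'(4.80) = -9.28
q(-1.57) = 21.39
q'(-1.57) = 43.65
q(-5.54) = -430.58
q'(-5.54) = 199.79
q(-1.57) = 21.39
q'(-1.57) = 43.65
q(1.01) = 59.93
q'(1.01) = -7.12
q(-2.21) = -12.43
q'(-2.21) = 62.43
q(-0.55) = 52.71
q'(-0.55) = 18.81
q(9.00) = 132.00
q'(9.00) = 89.00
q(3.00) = 30.00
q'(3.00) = -19.00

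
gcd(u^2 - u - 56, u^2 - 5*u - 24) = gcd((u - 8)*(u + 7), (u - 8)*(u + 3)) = u - 8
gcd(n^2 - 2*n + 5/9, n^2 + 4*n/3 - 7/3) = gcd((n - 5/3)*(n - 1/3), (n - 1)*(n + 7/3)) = 1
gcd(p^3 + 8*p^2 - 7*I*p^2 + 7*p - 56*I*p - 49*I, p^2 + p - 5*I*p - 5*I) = p + 1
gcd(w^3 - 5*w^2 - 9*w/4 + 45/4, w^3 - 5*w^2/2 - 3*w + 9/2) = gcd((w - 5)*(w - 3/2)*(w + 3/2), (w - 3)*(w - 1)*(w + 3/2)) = w + 3/2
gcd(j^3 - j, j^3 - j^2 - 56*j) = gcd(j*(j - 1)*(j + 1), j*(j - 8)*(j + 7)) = j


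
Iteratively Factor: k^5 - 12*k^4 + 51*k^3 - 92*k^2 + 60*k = (k - 5)*(k^4 - 7*k^3 + 16*k^2 - 12*k) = (k - 5)*(k - 2)*(k^3 - 5*k^2 + 6*k) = (k - 5)*(k - 3)*(k - 2)*(k^2 - 2*k) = (k - 5)*(k - 3)*(k - 2)^2*(k)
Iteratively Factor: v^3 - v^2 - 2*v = (v - 2)*(v^2 + v) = (v - 2)*(v + 1)*(v)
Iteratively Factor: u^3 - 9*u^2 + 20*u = (u - 4)*(u^2 - 5*u) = u*(u - 4)*(u - 5)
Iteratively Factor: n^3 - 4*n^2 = (n - 4)*(n^2) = n*(n - 4)*(n)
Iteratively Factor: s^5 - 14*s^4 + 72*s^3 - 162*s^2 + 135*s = (s - 3)*(s^4 - 11*s^3 + 39*s^2 - 45*s) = (s - 5)*(s - 3)*(s^3 - 6*s^2 + 9*s) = s*(s - 5)*(s - 3)*(s^2 - 6*s + 9) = s*(s - 5)*(s - 3)^2*(s - 3)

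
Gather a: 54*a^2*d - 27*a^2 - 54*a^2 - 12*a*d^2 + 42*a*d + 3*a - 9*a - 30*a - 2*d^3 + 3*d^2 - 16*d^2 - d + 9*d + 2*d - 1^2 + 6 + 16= a^2*(54*d - 81) + a*(-12*d^2 + 42*d - 36) - 2*d^3 - 13*d^2 + 10*d + 21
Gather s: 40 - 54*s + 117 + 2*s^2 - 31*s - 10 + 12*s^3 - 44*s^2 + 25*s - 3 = 12*s^3 - 42*s^2 - 60*s + 144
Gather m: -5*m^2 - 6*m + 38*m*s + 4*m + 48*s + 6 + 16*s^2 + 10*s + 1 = -5*m^2 + m*(38*s - 2) + 16*s^2 + 58*s + 7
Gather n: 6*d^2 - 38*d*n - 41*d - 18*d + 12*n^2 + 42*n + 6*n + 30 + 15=6*d^2 - 59*d + 12*n^2 + n*(48 - 38*d) + 45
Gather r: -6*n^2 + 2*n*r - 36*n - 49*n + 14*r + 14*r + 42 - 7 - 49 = -6*n^2 - 85*n + r*(2*n + 28) - 14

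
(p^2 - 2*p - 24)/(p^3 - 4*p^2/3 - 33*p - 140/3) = 3*(p - 6)/(3*p^2 - 16*p - 35)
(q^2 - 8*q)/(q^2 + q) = (q - 8)/(q + 1)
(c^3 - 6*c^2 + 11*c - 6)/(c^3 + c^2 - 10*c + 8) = (c - 3)/(c + 4)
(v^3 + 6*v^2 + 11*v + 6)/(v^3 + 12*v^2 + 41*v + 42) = (v + 1)/(v + 7)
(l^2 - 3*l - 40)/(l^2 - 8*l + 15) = (l^2 - 3*l - 40)/(l^2 - 8*l + 15)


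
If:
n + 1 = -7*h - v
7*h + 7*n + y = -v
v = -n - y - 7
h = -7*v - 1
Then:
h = -85/239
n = 378/239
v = -22/239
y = -2029/239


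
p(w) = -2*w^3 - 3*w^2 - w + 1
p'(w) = -6*w^2 - 6*w - 1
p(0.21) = 0.64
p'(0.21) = -2.52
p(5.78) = -491.21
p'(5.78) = -236.13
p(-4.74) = 151.33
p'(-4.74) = -107.37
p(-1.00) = 1.00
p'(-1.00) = -1.00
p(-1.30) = 1.62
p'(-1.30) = -3.34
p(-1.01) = 1.01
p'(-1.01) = -1.06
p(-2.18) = 9.64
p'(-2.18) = -16.43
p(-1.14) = 1.20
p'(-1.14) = -1.96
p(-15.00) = 6091.00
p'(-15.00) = -1261.00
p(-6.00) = 331.00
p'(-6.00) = -181.00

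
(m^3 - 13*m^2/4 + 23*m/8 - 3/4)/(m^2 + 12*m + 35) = (8*m^3 - 26*m^2 + 23*m - 6)/(8*(m^2 + 12*m + 35))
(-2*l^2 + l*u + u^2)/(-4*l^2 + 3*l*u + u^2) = (2*l + u)/(4*l + u)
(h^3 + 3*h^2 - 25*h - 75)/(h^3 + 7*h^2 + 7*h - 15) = (h - 5)/(h - 1)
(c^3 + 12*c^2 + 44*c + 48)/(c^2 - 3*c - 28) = (c^2 + 8*c + 12)/(c - 7)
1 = 1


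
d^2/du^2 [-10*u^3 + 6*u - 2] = -60*u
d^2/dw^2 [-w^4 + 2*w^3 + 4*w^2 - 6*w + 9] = -12*w^2 + 12*w + 8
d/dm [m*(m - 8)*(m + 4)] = 3*m^2 - 8*m - 32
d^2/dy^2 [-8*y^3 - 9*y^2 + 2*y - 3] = -48*y - 18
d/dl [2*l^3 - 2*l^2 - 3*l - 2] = 6*l^2 - 4*l - 3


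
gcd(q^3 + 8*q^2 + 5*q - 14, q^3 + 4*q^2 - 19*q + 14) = q^2 + 6*q - 7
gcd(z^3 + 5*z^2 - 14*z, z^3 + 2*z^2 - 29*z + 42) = z^2 + 5*z - 14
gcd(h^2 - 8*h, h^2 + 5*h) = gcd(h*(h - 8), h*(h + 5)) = h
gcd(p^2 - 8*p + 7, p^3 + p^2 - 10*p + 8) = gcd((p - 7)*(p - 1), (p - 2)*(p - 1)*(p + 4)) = p - 1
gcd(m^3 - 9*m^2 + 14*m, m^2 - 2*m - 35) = m - 7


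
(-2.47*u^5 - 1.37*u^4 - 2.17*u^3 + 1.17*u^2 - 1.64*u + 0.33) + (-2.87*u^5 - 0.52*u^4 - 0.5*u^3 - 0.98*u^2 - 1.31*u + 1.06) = -5.34*u^5 - 1.89*u^4 - 2.67*u^3 + 0.19*u^2 - 2.95*u + 1.39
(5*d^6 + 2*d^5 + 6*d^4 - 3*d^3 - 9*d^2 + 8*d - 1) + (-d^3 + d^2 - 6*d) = 5*d^6 + 2*d^5 + 6*d^4 - 4*d^3 - 8*d^2 + 2*d - 1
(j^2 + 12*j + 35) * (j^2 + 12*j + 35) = j^4 + 24*j^3 + 214*j^2 + 840*j + 1225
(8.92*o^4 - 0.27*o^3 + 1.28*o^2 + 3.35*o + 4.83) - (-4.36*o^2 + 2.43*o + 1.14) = 8.92*o^4 - 0.27*o^3 + 5.64*o^2 + 0.92*o + 3.69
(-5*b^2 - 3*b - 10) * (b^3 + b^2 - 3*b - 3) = -5*b^5 - 8*b^4 + 2*b^3 + 14*b^2 + 39*b + 30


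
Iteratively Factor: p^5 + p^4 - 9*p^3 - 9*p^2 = (p)*(p^4 + p^3 - 9*p^2 - 9*p) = p*(p - 3)*(p^3 + 4*p^2 + 3*p) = p^2*(p - 3)*(p^2 + 4*p + 3) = p^2*(p - 3)*(p + 1)*(p + 3)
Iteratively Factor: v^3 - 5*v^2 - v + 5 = (v + 1)*(v^2 - 6*v + 5) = (v - 5)*(v + 1)*(v - 1)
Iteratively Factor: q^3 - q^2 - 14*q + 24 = (q + 4)*(q^2 - 5*q + 6) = (q - 2)*(q + 4)*(q - 3)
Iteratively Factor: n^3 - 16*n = (n - 4)*(n^2 + 4*n) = n*(n - 4)*(n + 4)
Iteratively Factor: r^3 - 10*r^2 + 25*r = (r - 5)*(r^2 - 5*r) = r*(r - 5)*(r - 5)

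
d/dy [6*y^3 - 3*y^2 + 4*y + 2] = 18*y^2 - 6*y + 4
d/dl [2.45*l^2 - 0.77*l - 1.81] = 4.9*l - 0.77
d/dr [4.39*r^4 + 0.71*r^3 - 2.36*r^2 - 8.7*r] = 17.56*r^3 + 2.13*r^2 - 4.72*r - 8.7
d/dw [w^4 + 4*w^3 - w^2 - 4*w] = 4*w^3 + 12*w^2 - 2*w - 4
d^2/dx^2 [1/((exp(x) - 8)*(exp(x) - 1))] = (4*exp(3*x) - 27*exp(2*x) + 49*exp(x) + 72)*exp(x)/(exp(6*x) - 27*exp(5*x) + 267*exp(4*x) - 1161*exp(3*x) + 2136*exp(2*x) - 1728*exp(x) + 512)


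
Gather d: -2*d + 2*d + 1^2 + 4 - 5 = 0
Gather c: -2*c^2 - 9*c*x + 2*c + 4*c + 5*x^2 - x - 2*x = -2*c^2 + c*(6 - 9*x) + 5*x^2 - 3*x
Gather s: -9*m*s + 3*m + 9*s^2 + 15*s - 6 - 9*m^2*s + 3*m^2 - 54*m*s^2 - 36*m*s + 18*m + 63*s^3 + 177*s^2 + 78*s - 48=3*m^2 + 21*m + 63*s^3 + s^2*(186 - 54*m) + s*(-9*m^2 - 45*m + 93) - 54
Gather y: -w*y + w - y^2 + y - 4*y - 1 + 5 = w - y^2 + y*(-w - 3) + 4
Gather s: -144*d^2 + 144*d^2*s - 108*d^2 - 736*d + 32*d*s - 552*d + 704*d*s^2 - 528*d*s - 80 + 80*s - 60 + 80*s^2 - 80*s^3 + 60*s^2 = -252*d^2 - 1288*d - 80*s^3 + s^2*(704*d + 140) + s*(144*d^2 - 496*d + 80) - 140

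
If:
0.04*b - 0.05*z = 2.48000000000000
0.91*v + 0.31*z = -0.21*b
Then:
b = 1.25*z + 62.0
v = -0.629120879120879*z - 14.3076923076923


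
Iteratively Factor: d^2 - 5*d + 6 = (d - 2)*(d - 3)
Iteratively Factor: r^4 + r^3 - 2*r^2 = (r)*(r^3 + r^2 - 2*r) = r*(r - 1)*(r^2 + 2*r) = r*(r - 1)*(r + 2)*(r)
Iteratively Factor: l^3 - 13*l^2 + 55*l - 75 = (l - 5)*(l^2 - 8*l + 15) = (l - 5)^2*(l - 3)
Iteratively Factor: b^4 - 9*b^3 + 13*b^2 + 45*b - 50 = (b - 5)*(b^3 - 4*b^2 - 7*b + 10) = (b - 5)^2*(b^2 + b - 2) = (b - 5)^2*(b - 1)*(b + 2)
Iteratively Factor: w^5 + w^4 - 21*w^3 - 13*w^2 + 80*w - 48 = (w - 1)*(w^4 + 2*w^3 - 19*w^2 - 32*w + 48) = (w - 4)*(w - 1)*(w^3 + 6*w^2 + 5*w - 12) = (w - 4)*(w - 1)^2*(w^2 + 7*w + 12) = (w - 4)*(w - 1)^2*(w + 4)*(w + 3)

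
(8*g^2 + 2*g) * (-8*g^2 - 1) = -64*g^4 - 16*g^3 - 8*g^2 - 2*g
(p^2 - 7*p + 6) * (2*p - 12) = 2*p^3 - 26*p^2 + 96*p - 72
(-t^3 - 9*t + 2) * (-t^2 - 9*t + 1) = t^5 + 9*t^4 + 8*t^3 + 79*t^2 - 27*t + 2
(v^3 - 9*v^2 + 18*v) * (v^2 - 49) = v^5 - 9*v^4 - 31*v^3 + 441*v^2 - 882*v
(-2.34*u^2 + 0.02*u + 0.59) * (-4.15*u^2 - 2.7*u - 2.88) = 9.711*u^4 + 6.235*u^3 + 4.2367*u^2 - 1.6506*u - 1.6992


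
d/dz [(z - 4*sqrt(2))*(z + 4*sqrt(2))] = 2*z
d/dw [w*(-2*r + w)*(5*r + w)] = -10*r^2 + 6*r*w + 3*w^2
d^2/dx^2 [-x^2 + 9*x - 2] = -2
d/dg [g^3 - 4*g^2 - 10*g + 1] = 3*g^2 - 8*g - 10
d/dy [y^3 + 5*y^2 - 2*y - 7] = 3*y^2 + 10*y - 2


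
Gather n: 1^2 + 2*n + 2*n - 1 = 4*n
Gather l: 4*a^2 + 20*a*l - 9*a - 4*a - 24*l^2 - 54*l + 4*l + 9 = 4*a^2 - 13*a - 24*l^2 + l*(20*a - 50) + 9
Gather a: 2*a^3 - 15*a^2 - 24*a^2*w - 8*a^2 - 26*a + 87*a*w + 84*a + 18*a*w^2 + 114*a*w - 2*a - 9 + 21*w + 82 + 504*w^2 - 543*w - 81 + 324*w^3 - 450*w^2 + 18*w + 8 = 2*a^3 + a^2*(-24*w - 23) + a*(18*w^2 + 201*w + 56) + 324*w^3 + 54*w^2 - 504*w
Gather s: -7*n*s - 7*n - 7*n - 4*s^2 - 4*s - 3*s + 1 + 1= -14*n - 4*s^2 + s*(-7*n - 7) + 2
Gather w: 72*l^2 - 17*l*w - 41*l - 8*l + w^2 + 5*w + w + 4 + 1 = 72*l^2 - 49*l + w^2 + w*(6 - 17*l) + 5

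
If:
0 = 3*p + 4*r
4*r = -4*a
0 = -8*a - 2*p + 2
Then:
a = 3/16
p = 1/4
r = -3/16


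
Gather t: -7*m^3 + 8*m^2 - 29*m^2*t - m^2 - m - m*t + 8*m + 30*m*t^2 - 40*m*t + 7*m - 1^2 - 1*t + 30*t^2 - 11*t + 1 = -7*m^3 + 7*m^2 + 14*m + t^2*(30*m + 30) + t*(-29*m^2 - 41*m - 12)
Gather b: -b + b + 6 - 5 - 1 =0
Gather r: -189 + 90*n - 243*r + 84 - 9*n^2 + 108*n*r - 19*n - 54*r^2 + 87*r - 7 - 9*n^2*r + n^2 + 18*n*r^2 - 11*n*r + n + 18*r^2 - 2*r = -8*n^2 + 72*n + r^2*(18*n - 36) + r*(-9*n^2 + 97*n - 158) - 112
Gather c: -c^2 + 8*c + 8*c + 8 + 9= -c^2 + 16*c + 17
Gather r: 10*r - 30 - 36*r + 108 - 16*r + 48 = 126 - 42*r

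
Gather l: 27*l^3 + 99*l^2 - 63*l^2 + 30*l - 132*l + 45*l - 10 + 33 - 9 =27*l^3 + 36*l^2 - 57*l + 14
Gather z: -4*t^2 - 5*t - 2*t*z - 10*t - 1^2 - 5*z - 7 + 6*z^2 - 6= -4*t^2 - 15*t + 6*z^2 + z*(-2*t - 5) - 14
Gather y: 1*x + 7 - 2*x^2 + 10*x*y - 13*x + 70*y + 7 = -2*x^2 - 12*x + y*(10*x + 70) + 14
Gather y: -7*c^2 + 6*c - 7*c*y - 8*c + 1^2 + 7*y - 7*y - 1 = -7*c^2 - 7*c*y - 2*c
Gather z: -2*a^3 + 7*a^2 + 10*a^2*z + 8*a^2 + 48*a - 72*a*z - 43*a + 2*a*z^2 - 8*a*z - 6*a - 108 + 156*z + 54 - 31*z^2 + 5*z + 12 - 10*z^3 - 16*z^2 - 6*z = -2*a^3 + 15*a^2 - a - 10*z^3 + z^2*(2*a - 47) + z*(10*a^2 - 80*a + 155) - 42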